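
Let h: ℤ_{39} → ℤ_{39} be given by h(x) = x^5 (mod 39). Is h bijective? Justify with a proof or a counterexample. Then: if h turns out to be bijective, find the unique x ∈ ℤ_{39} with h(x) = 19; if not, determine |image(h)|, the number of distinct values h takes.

Computing x^5 mod 39 for each x (by repeated squaring, reducing mod 39 at every step), the values h(0), h(1), …, h(38) are: 0, 1, 32, 9, 10, 5, 15, 37, 8, 3, 4, 20, 12, 13, 14, 6, 22, 23, 18, 28, 11, 21, 16, 17, 33, 25, 26, 27, 19, 35, 36, 31, 2, 24, 34, 29, 30, 7, 38.
Every element of ℤ_{39} appears exactly once in this list, so h is a bijection, and in particular bijective.
Since h is bijective, we read off the preimage of 19 from the same table: h(28) = 19, so h⁻¹(19) = 28.

28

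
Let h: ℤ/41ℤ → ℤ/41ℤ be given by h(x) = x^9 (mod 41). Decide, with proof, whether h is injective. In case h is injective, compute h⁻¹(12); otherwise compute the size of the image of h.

11

Since 41 is prime, the nonzero elements of ℤ/41ℤ form a cyclic group of order 40.
As gcd(9, 40) = 1, raising to the 9th power is a bijection on this group: if x_1^9 ≡ x_2^9 then (x_1x_2^{−1})^9 = 1, and the only element of order dividing gcd(9, 40) = 1 is 1, so x_1 = x_2.
With h(0) = 0 this makes h injective on all of ℤ/41ℤ, hence bijective (finite equal-size domain and codomain). In particular h is injective.
Since h is injective, we find the preimage of 12. The inverse of x ↦ x^9 on (ℤ/41ℤ)^× is x ↦ x^9, because 9·9 = 81 = 2·40 + 1 ≡ 1 (mod 40) and x^{40} = 1 for x ≠ 0 (Fermat). So h⁻¹(12) = 12^9 mod 41.
Repeated squaring mod 41: 12^1 ≡ 12, 12^2 ≡ 12² = 144 ≡ 21, 12^4 ≡ 21² = 441 ≡ 31, 12^8 ≡ 31² = 961 ≡ 18. Since 9 = 8 + 1, 12^9 ≡ 18·12: 18·12 = 216 ≡ 11. So 12^9 ≡ 11 (mod 41).
Hence h⁻¹(12) = 11.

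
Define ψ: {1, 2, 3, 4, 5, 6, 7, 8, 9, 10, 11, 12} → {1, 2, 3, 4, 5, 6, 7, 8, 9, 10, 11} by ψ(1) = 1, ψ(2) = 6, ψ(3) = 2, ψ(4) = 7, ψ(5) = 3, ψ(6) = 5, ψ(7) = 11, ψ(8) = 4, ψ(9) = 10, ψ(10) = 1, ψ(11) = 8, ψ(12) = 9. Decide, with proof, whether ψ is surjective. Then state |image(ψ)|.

11

Every element of the codomain has a preimage: 1 = ψ(1), 2 = ψ(3), 3 = ψ(5), 4 = ψ(8), 5 = ψ(6), 6 = ψ(2), 7 = ψ(4), 8 = ψ(11), 9 = ψ(12), 10 = ψ(9), 11 = ψ(7).
Thus ψ is surjective.
The image of ψ is {1, 2, 3, 4, 5, 6, 7, 8, 9, 10, 11}, which has 11 elements.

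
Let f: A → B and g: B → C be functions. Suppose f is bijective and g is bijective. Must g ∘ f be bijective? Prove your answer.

Injectivity: if g(f(u)) = g(f(v)) then f(u) = f(v) (g injective) so u = v (f injective).
Surjectivity: for c ∈ C pick b with g(b) = c, then a with f(a) = b; then (g ∘ f)(a) = c.
So g ∘ f is bijective.

bijective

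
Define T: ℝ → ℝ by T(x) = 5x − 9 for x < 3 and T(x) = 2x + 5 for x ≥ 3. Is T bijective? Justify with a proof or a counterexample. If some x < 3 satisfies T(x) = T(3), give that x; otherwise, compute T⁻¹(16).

Both pieces are strictly increasing (slopes 5 and 2), so each is injective on its own interval.
The left piece maps (−∞, 3) onto (−∞, 6); the right piece maps [3, ∞) onto [11, ∞).
The images leave a gap (6 has no preimage), so T is not surjective, hence not bijective.
Because the two images are disjoint, no x < 3 has T(x) = T(3), so we compute T⁻¹(16): 16 lies in [11, ∞), so solve 2x + 5 = 16: x = (16 − 5)/2 = 11/2.

11/2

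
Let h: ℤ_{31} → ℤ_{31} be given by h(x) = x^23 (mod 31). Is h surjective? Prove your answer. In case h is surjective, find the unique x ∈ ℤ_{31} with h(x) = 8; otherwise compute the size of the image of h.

2

Since 31 is prime, the nonzero elements of ℤ_{31} form a cyclic group of order 30.
As gcd(23, 30) = 1, raising to the 23rd power is a bijection on this group: if x_1^23 ≡ x_2^23 then (x_1x_2^{−1})^23 = 1, and the only element of order dividing gcd(23, 30) = 1 is 1, so x_1 = x_2.
With h(0) = 0 this makes h injective on all of ℤ_{31}, hence bijective (finite equal-size domain and codomain). In particular h is surjective.
Since h is surjective, we find the preimage of 8. The inverse of x ↦ x^23 on (ℤ_{31})^× is x ↦ x^17, because 23·17 = 391 = 13·30 + 1 ≡ 1 (mod 30) and x^{30} = 1 for x ≠ 0 (Fermat). So h⁻¹(8) = 8^17 mod 31.
Repeated squaring mod 31: 8^1 ≡ 8, 8^2 ≡ 8² = 64 ≡ 2, 8^4 ≡ 2² = 4, 8^8 ≡ 4² = 16, 8^16 ≡ 16² = 256 ≡ 8. Since 17 = 16 + 1, 8^17 ≡ 8·8: 8·8 = 64 ≡ 2. So 8^17 ≡ 2 (mod 31).
Hence h⁻¹(8) = 2.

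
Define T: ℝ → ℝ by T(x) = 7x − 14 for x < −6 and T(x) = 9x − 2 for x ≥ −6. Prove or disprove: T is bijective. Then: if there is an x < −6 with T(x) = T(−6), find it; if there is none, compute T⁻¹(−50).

Both pieces are strictly increasing (slopes 7 and 9), so each is injective on its own interval.
The left piece maps (−∞, −6) onto (−∞, −56); the right piece maps [−6, ∞) onto [−56, ∞).
Since −56 = −56, the images partition ℝ: T is injective and surjective, hence bijective.
Because the two images are disjoint, no x < −6 has T(x) = T(−6), so we compute T⁻¹(−50): −50 lies in [−56, ∞), so solve 9x − 2 = −50: x = (−50 + 2)/9 = −16/3.

-16/3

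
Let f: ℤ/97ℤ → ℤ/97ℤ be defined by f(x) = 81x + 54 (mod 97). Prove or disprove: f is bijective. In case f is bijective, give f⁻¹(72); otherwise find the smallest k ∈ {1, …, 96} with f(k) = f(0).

11

Recall: f is injective if f(u) = f(v) implies u = v.
Suppose f(u) = f(v) in ℤ/97ℤ. Then 81u + 54 ≡ 81v + 54 (mod 97), thus 81(u − v) ≡ 0 (mod 97).
Since gcd(81, 97) = 1, 81 is invertible modulo 97, hence u − v ≡ 0 (mod 97), i.e. u = v.
We now compute 81⁻¹ mod 97 explicitly. Euclid's algorithm: 97 = 1·81 + 16, 81 = 5·16 + 1; back-substituting gives 1 = 6·81 − 5·97, so 81⁻¹ ≡ 6 (mod 97).
For any y ∈ ℤ/97ℤ, x = 6(y − 54) mod 97 satisfies f(x) = 81·6(y − 54) + 54 ≡ y (since 81·6 ≡ 1 mod 97). So every y has a preimage.
Hence f is bijective.
Since f is bijective, we compute f⁻¹(72): solve 81x + 54 ≡ 72 (mod 97), i.e. 81x ≡ 18 (mod 97).
Multiplying by 81⁻¹ = 6 gives x ≡ 6·18 = 108 = 1·97 + 11 ≡ 11 (mod 97).
Check: f(11) = 81·11 + 54 = 945 = 9·97 + 72 ≡ 72 (mod 97).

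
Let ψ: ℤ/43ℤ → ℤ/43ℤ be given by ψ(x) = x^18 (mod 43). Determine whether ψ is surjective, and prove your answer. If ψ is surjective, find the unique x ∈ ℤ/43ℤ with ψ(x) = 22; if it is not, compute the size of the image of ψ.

8

ψ(1) = 1^18 = 1.
ψ(6): Repeated squaring mod 43: 6^1 ≡ 6, 6^2 ≡ 6² = 36, 6^4 ≡ 36² = 1296 ≡ 6, 6^8 ≡ 6² = 36, 6^16 ≡ 36² = 1296 ≡ 6. Since 18 = 16 + 2, 6^18 ≡ 6·36: 6·36 = 216 ≡ 1. So 6^18 ≡ 1 (mod 43).
So ψ(1) = ψ(6) = 1 while 1 ≠ 6, so ψ is not injective.
A non-injective map from the 43-element set ℤ/43ℤ to itself takes at most 42 distinct values, so it cannot be surjective. So ψ is not surjective.
Since ψ is not surjective, we determine |image(ψ)|. Computing x^18 mod 43 for each x (by repeated squaring, reducing mod 43 at every step), the values ψ(0), ψ(1), …, ψ(42) are: 0, 1, 16, 35, 41, 11, 1, 1, 11, 21, 4, 21, 16, 11, 16, 41, 4, 4, 35, 41, 21, 35, 35, 21, 41, 35, 4, 4, 41, 16, 11, 16, 21, 4, 21, 11, 1, 1, 11, 41, 35, 16, 1.
The distinct values are {0, 1, 4, 11, 16, 21, 35, 41}; there are 8 of them.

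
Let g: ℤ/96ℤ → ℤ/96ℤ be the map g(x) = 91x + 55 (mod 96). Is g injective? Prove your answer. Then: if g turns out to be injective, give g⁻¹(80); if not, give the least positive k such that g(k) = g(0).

91

Recall: g is injective if g(s) = g(t) implies s = t.
Suppose g(s) = g(t) in ℤ/96ℤ. Then 91s + 55 ≡ 91t + 55 (mod 96), hence 91(s − t) ≡ 0 (mod 96).
Since gcd(91, 96) = 1, 91 is invertible modulo 96, therefore s − t ≡ 0 (mod 96), i.e. s = t.
So g is injective.
We now compute 91⁻¹ mod 96 explicitly. Euclid's algorithm: 96 = 1·91 + 5, 91 = 18·5 + 1; back-substituting gives 1 = 19·91 − 18·96, so 91⁻¹ ≡ 19 (mod 96).
Since g is injective, we compute g⁻¹(80): solve 91x + 55 ≡ 80 (mod 96), i.e. 91x ≡ 25 (mod 96).
Multiplying by 91⁻¹ = 19 gives x ≡ 19·25 = 475 = 4·96 + 91 ≡ 91 (mod 96).
Check: g(91) = 91·91 + 55 = 8336 = 86·96 + 80 ≡ 80 (mod 96).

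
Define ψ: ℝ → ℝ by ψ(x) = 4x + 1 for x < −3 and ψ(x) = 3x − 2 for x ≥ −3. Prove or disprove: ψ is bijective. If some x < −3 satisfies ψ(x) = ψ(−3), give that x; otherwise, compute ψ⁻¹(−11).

Both pieces are strictly increasing (slopes 4 and 3), so each is injective on its own interval.
The left piece maps (−∞, −3) onto (−∞, −11); the right piece maps [−3, ∞) onto [−11, ∞).
Since −11 = −11, the images partition ℝ: ψ is injective and surjective, hence bijective.
Because the two images are disjoint, no x < −3 has ψ(x) = ψ(−3), so we compute ψ⁻¹(−11): −11 lies in [−11, ∞), so solve 3x − 2 = −11: x = (−11 + 2)/3 = −3.

-3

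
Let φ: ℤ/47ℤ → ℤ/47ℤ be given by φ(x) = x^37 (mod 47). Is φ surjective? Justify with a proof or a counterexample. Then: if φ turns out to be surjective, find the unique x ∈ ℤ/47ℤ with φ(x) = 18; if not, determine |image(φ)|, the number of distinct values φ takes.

Since 47 is prime, the nonzero elements of ℤ/47ℤ form a cyclic group of order 46.
As gcd(37, 46) = 1, raising to the 37th power is a bijection on this group: if s^37 ≡ t^37 then (st^{−1})^37 = 1, and the only element of order dividing gcd(37, 46) = 1 is 1, so s = t.
With φ(0) = 0 this makes φ injective on all of ℤ/47ℤ, hence bijective (finite equal-size domain and codomain). In particular φ is surjective.
Since φ is surjective, we find the preimage of 18. The inverse of x ↦ x^37 on (ℤ/47ℤ)^× is x ↦ x^5, because 37·5 = 185 = 4·46 + 1 ≡ 1 (mod 46) and x^{46} = 1 for x ≠ 0 (Fermat). So φ⁻¹(18) = 18^5 mod 47.
Repeated squaring mod 47: 18^1 ≡ 18, 18^2 ≡ 18² = 324 ≡ 42, 18^4 ≡ 42² = 1764 ≡ 25. Since 5 = 4 + 1, 18^5 ≡ 25·18: 25·18 = 450 ≡ 27. So 18^5 ≡ 27 (mod 47).
Hence φ⁻¹(18) = 27.

27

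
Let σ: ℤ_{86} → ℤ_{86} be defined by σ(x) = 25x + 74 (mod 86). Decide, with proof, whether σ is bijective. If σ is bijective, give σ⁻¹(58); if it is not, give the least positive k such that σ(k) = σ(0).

20

By definition, σ is injective if σ(x_1) = σ(x_2) implies x_1 = x_2.
If σ(x_1) = σ(x_2), then 25x_1 ≡ 25x_2 (mod 86). Because gcd(25, 86) = 1, we may cancel 25 to get x_1 ≡ x_2 (mod 86).
We now compute 25⁻¹ mod 86 explicitly. Euclid's algorithm: 86 = 3·25 + 11, 25 = 2·11 + 3, 11 = 3·3 + 2, 3 = 1·2 + 1; back-substituting gives 1 = 31·25 − 9·86, so 25⁻¹ ≡ 31 (mod 86).
For any y ∈ ℤ_{86}, x = 31(y − 74) mod 86 satisfies σ(x) = 25·31(y − 74) + 74 ≡ y (since 25·31 ≡ 1 mod 86). So every y has a preimage.
Thus σ is bijective.
Since σ is bijective, we find σ⁻¹(58): we need 25x ≡ 58 − 74 ≡ 70 (mod 86). Using 25⁻¹ = 31: x ≡ 31·70 = 2170 = 25·86 + 20, so x = 20.
Check: σ(20) = 25·20 + 74 = 574 = 6·86 + 58 ≡ 58 (mod 86).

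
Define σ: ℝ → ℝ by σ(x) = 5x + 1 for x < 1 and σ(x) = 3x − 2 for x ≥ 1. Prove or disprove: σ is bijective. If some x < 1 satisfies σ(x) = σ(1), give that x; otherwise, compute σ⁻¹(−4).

Both pieces are strictly increasing (slopes 5 and 3), so each is injective on its own interval.
The left piece maps (−∞, 1) onto (−∞, 6); the right piece maps [1, ∞) onto [1, ∞).
These images overlap. In particular σ(1) = 1 (right piece), and solving 5x + 1 = 1 on the left piece gives x = 0 < 1.
So σ(0) = σ(1) with 0 ≠ 1, and σ is not injective, hence not bijective. This x = 0 is the requested value below 1.

0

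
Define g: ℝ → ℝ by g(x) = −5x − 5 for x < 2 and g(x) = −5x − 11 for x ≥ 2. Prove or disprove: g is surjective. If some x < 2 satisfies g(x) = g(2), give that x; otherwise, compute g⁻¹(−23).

Both pieces are strictly decreasing (slopes −5 and −5), so each is injective on its own interval.
The left piece maps (−∞, 2) onto (−15, ∞); the right piece maps [2, ∞) onto (−∞, −21].
The union (−15, ∞) ∪ (−∞, −21] omits the interval between −15 and −21; in particular −15 has no preimage. So g is not surjective.
Because the two images are disjoint, no x < 2 has g(x) = g(2), so we compute g⁻¹(−23): −23 lies in (−∞, −21], so solve −5x − 11 = −23: x = (−23 + 11)/(−5) = 12/5.

12/5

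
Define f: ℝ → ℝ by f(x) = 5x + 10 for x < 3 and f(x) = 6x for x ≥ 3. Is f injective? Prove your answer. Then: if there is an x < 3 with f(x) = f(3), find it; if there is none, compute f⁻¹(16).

8/5

Both pieces are strictly increasing (slopes 5 and 6), so each is injective on its own interval.
The left piece maps (−∞, 3) onto (−∞, 25); the right piece maps [3, ∞) onto [18, ∞).
These images overlap. In particular f(3) = 18 (right piece), and solving 5x + 10 = 18 on the left piece gives x = 8/5 < 3.
So f(8/5) = f(3) with 8/5 ≠ 3, and f is not injective. This x = 8/5 is the requested value below 3.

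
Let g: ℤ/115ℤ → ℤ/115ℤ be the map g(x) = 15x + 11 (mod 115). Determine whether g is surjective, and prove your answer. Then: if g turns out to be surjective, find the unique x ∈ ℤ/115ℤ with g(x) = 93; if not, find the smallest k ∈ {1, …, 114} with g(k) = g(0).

23

By definition, surjectivity means every element of the codomain has a preimage under g.
Since gcd(15, 115) = 5, we have 15x ≡ 0 (mod 5) for all x, so g(x) ≡ 1 (mod 5).
But 0 ≢ 1 (mod 5), so 0 ∈ ℤ/115ℤ has no preimage. So g is not surjective.
Since g is not surjective, we find the least positive k with g(k) = g(0): this means 15k ≡ 0 (mod 115), i.e. 115 ∣ 15k. Since gcd(15, 115) = 5, dividing through by 5 this holds exactly when 23 ∣ 3k, and as gcd(3, 23) = 1, exactly when 23 ∣ k.
The smallest positive such k is 23.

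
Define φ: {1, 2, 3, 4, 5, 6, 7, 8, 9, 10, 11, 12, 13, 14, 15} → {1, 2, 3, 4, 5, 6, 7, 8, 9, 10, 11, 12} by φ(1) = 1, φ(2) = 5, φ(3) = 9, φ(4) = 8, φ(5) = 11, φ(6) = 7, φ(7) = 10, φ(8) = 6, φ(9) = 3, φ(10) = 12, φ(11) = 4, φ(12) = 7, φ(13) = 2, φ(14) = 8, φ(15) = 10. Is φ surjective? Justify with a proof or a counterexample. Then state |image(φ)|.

12

Every element of the codomain has a preimage: 1 = φ(1), 2 = φ(13), 3 = φ(9), 4 = φ(11), 5 = φ(2), 6 = φ(8), 7 = φ(6), 8 = φ(4), 9 = φ(3), 10 = φ(7), 11 = φ(5), 12 = φ(10).
Therefore φ is surjective.
The image of φ is {1, 2, 3, 4, 5, 6, 7, 8, 9, 10, 11, 12}, which has 12 elements.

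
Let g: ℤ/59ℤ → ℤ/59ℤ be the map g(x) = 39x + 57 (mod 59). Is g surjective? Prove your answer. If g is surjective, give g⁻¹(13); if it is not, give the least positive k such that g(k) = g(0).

Since gcd(39, 59) = 1, 39 is invertible modulo 59. Euclid's algorithm: 59 = 1·39 + 20, 39 = 1·20 + 19, 20 = 1·19 + 1; back-substituting gives 1 = 56·39 − 37·59, so 39⁻¹ ≡ 56 (mod 59).
For any y ∈ ℤ/59ℤ, x = 56(y − 57) mod 59 satisfies g(x) = 39·56(y − 57) + 57 ≡ y (since 39·56 ≡ 1 mod 59). So every y has a preimage.
Thus g is surjective.
Since g is surjective, we compute g⁻¹(13): solve 39x + 57 ≡ 13 (mod 59), i.e. 39x ≡ 15 (mod 59).
Multiplying by 39⁻¹ = 56 gives x ≡ 56·15 = 840 = 14·59 + 14 ≡ 14 (mod 59).
Check: g(14) = 39·14 + 57 = 603 = 10·59 + 13 ≡ 13 (mod 59).

14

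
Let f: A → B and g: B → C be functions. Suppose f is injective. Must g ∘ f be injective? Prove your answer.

not injective

No. Take A = B = C = {1, 2, 3}, f = identity (injective), and g(x) = 1 for every x.
Then (g ∘ f)(1) = 1 = (g ∘ f)(3) with 1 ≠ 3, so g ∘ f is not injective.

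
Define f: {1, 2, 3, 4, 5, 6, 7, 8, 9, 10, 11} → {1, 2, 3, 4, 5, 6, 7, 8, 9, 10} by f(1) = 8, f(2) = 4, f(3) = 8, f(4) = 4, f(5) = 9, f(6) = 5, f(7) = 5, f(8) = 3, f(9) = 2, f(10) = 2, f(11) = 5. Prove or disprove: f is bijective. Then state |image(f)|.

f(1) = 8 = f(3) with 1 ≠ 3, so f is not injective, hence not bijective.
The image of f is {2, 3, 4, 5, 8, 9}, which has 6 elements.

6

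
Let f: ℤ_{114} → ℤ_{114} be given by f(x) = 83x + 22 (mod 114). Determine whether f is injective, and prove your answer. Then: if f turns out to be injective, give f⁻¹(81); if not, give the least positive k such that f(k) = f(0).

79

Recall that f is injective if f(u) = f(v) implies u = v.
If f(u) = f(v), then 83u ≡ 83v (mod 114). Because gcd(83, 114) = 1, we may cancel 83 to get u ≡ v (mod 114).
Thus f is injective.
We now compute 83⁻¹ mod 114 explicitly. Euclid's algorithm: 114 = 1·83 + 31, 83 = 2·31 + 21, 31 = 1·21 + 10, 21 = 2·10 + 1; back-substituting gives 1 = 11·83 − 8·114, so 83⁻¹ ≡ 11 (mod 114).
Since f is injective, we find f⁻¹(81): we need 83x ≡ 81 − 22 ≡ 59 (mod 114). Using 83⁻¹ = 11: x ≡ 11·59 = 649 = 5·114 + 79, so x = 79.
Check: f(79) = 83·79 + 22 = 6579 = 57·114 + 81 ≡ 81 (mod 114).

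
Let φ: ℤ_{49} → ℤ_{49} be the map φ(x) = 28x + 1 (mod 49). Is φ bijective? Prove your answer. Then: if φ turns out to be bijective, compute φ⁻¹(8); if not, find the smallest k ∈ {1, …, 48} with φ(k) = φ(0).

7

By definition, injectivity means: for all a, b in the domain, φ(a) = φ(b) implies a = b.
We have gcd(28, 49) = 7 > 1. Taking a = 0 and b = 7: φ(0) = 1 and φ(7) = 28·7 + 1 = 197 ≡ 1 (mod 49).
So φ(0) = φ(7) while 0 ≠ 7, so φ is not injective, hence not bijective.
Since φ is not bijective, we find the least positive k with φ(k) = φ(0): this means 28k ≡ 0 (mod 49), i.e. 49 ∣ 28k. Since gcd(28, 49) = 7, dividing through by 7 this holds exactly when 7 ∣ 4k, and as gcd(4, 7) = 1, exactly when 7 ∣ k.
The smallest positive such k is 7.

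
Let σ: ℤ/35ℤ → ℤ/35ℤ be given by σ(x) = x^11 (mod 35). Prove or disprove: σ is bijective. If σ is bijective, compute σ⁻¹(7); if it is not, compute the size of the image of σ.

Computing x^11 mod 35 for each x (by repeated squaring, reducing mod 35 at every step), the values σ(0), σ(1), …, σ(34) are: 0, 1, 18, 12, 9, 10, 6, 28, 22, 4, 5, 16, 3, 27, 14, 15, 11, 33, 2, 24, 20, 21, 8, 32, 19, 30, 31, 13, 7, 29, 25, 26, 23, 17, 34.
Every element of ℤ/35ℤ appears exactly once in this list, so σ is a bijection, and in particular bijective.
Since σ is bijective, we read off the preimage of 7 from the same table: σ(28) = 7, so σ⁻¹(7) = 28.

28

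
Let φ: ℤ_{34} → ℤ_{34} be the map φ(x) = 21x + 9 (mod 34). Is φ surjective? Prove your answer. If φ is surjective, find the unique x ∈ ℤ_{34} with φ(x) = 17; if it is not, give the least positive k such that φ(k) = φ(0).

Recall: φ is surjective if every y in the codomain equals φ(x) for some x in the domain.
Since gcd(21, 34) = 1, 21 is invertible modulo 34. Euclid's algorithm: 34 = 1·21 + 13, 21 = 1·13 + 8, 13 = 1·8 + 5, 8 = 1·5 + 3, 5 = 1·3 + 2, 3 = 1·2 + 1; back-substituting gives 1 = 13·21 − 8·34, so 21⁻¹ ≡ 13 (mod 34).
Then y ↦ 13(y − 9) is a two-sided inverse to φ, so every y ∈ ℤ_{34} has a preimage.
Hence φ is surjective.
Since φ is surjective, we find φ⁻¹(17): we need 21x ≡ 17 − 9 ≡ 8 (mod 34). Using 21⁻¹ = 13: x ≡ 13·8 = 104 = 3·34 + 2, so x = 2.
Check: φ(2) = 21·2 + 9 = 51 = 1·34 + 17 ≡ 17 (mod 34).

2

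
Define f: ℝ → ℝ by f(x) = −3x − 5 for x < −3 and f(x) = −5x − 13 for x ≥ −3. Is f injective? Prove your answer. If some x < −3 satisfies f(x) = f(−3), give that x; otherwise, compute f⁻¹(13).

Both pieces are strictly decreasing (slopes −3 and −5), so each is injective on its own interval.
The left piece maps (−∞, −3) onto (4, ∞); the right piece maps [−3, ∞) onto (−∞, 2].
These images are disjoint, so no value is attained by both pieces. Therefore f is injective.
Because the two images are disjoint, no x < −3 has f(x) = f(−3), so we compute f⁻¹(13): 13 lies in (4, ∞), so solve −3x − 5 = 13: x = (13 + 5)/(−3) = −6.

-6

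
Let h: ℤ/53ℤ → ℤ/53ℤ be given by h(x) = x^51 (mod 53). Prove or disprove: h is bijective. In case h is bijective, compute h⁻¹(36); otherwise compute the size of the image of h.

28

Since 53 is prime, the nonzero elements of ℤ/53ℤ form a cyclic group of order 52.
As gcd(51, 52) = 1, raising to the 51st power is a bijection on this group: if a^51 ≡ b^51 then (ab^{−1})^51 = 1, and the only element of order dividing gcd(51, 52) = 1 is 1, so a = b.
With h(0) = 0 this makes h injective on all of ℤ/53ℤ, hence bijective (finite equal-size domain and codomain). In particular h is bijective.
Since h is bijective, we find the preimage of 36. The inverse of x ↦ x^51 on (ℤ/53ℤ)^× is x ↦ x^51, because 51·51 = 2601 = 50·52 + 1 ≡ 1 (mod 52) and x^{52} = 1 for x ≠ 0 (Fermat). So h⁻¹(36) = 36^51 mod 53.
Repeated squaring mod 53: 36^1 ≡ 36, 36^2 ≡ 36² = 1296 ≡ 24, 36^4 ≡ 24² = 576 ≡ 46, 36^8 ≡ 46² = 2116 ≡ 49, 36^16 ≡ 49² = 2401 ≡ 16, 36^32 ≡ 16² = 256 ≡ 44. Since 51 = 32 + 16 + 2 + 1, 36^51 ≡ 44·16·24·36: 44·16 = 704 ≡ 15, then 15·24 = 360 ≡ 42, then 42·36 = 1512 ≡ 28. So 36^51 ≡ 28 (mod 53).
Hence h⁻¹(36) = 28.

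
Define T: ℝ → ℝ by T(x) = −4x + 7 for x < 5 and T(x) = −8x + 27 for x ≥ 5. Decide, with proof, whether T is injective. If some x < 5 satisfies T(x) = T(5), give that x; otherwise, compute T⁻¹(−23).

25/4

Both pieces are strictly decreasing (slopes −4 and −8), so each is injective on its own interval.
The left piece maps (−∞, 5) onto (−13, ∞); the right piece maps [5, ∞) onto (−∞, −13].
These images are disjoint, so no value is attained by both pieces. Thus T is injective.
Because the two images are disjoint, no x < 5 has T(x) = T(5), so we compute T⁻¹(−23): −23 lies in (−∞, −13], so solve −8x + 27 = −23: x = (−23 − 27)/(−8) = 25/4.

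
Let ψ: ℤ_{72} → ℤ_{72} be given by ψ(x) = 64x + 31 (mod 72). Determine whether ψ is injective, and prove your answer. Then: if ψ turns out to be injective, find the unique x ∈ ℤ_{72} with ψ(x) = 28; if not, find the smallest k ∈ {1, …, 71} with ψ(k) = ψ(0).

We have gcd(64, 72) = 8 > 1. Taking u = 0 and v = 9: ψ(0) = 31 and ψ(9) = 64·9 + 31 = 607 ≡ 31 (mod 72).
So ψ(0) = ψ(9) while 0 ≠ 9, therefore ψ is not injective.
Since ψ is not injective, we find the least positive k with ψ(k) = ψ(0): this means 64k ≡ 0 (mod 72), i.e. 72 ∣ 64k. Since gcd(64, 72) = 8, dividing through by 8 this holds exactly when 9 ∣ 8k, and as gcd(8, 9) = 1, exactly when 9 ∣ k.
The smallest positive such k is 9.

9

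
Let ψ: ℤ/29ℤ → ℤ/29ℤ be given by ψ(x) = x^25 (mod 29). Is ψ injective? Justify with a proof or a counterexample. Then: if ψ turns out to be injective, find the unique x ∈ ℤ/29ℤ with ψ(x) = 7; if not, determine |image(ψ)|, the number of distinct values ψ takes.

Since 29 is prime, the nonzero elements of ℤ/29ℤ form a cyclic group of order 28.
As gcd(25, 28) = 1, raising to the 25th power is a bijection on this group: if s^25 ≡ t^25 then (st^{−1})^25 = 1, and the only element of order dividing gcd(25, 28) = 1 is 1, so s = t.
With ψ(0) = 0 this makes ψ injective on all of ℤ/29ℤ, hence bijective (finite equal-size domain and codomain). In particular ψ is injective.
Since ψ is injective, we find the preimage of 7. The inverse of x ↦ x^25 on (ℤ/29ℤ)^× is x ↦ x^9, because 25·9 = 225 = 8·28 + 1 ≡ 1 (mod 28) and x^{28} = 1 for x ≠ 0 (Fermat). So ψ⁻¹(7) = 7^9 mod 29.
Repeated squaring mod 29: 7^1 ≡ 7, 7^2 ≡ 7² = 49 ≡ 20, 7^4 ≡ 20² = 400 ≡ 23, 7^8 ≡ 23² = 529 ≡ 7. Since 9 = 8 + 1, 7^9 ≡ 7·7: 7·7 = 49 ≡ 20. So 7^9 ≡ 20 (mod 29).
Hence ψ⁻¹(7) = 20.

20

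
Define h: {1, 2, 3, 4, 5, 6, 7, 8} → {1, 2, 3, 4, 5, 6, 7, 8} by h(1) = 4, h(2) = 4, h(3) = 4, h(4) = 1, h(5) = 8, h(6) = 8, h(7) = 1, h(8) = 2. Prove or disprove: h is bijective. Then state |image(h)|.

4

h(1) = 4 = h(2) with 1 ≠ 2, so h is not injective, hence not bijective.
The image of h is {1, 2, 4, 8}, which has 4 elements.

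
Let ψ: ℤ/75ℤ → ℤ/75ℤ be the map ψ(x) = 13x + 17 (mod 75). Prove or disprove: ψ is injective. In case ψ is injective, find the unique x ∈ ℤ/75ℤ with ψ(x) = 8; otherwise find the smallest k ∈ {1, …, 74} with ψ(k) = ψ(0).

Recall: ψ is injective if ψ(x_1) = ψ(x_2) implies x_1 = x_2.
If ψ(x_1) = ψ(x_2), then 13x_1 ≡ 13x_2 (mod 75). Because gcd(13, 75) = 1, we may cancel 13 to get x_1 ≡ x_2 (mod 75).
Therefore ψ is injective.
We now compute 13⁻¹ mod 75 explicitly. Euclid's algorithm: 75 = 5·13 + 10, 13 = 1·10 + 3, 10 = 3·3 + 1; back-substituting gives 1 = 52·13 − 9·75, so 13⁻¹ ≡ 52 (mod 75).
Since ψ is injective, we find ψ⁻¹(8): we need 13x ≡ 8 − 17 ≡ 66 (mod 75). Using 13⁻¹ = 52: x ≡ 52·66 = 3432 = 45·75 + 57, so x = 57.
Check: ψ(57) = 13·57 + 17 = 758 = 10·75 + 8 ≡ 8 (mod 75).

57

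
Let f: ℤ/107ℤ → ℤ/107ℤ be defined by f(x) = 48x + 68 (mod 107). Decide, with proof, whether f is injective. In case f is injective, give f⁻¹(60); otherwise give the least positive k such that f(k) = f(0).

89

Recall that f is injective if f(s) = f(t) implies s = t.
Suppose f(s) = f(t) in ℤ/107ℤ. Then 48s + 68 ≡ 48t + 68 (mod 107), so 48(s − t) ≡ 0 (mod 107).
Since gcd(48, 107) = 1, 48 is invertible modulo 107, thus s − t ≡ 0 (mod 107), i.e. s = t.
So f is injective.
We now compute 48⁻¹ mod 107 explicitly. Euclid's algorithm: 107 = 2·48 + 11, 48 = 4·11 + 4, 11 = 2·4 + 3, 4 = 1·3 + 1; back-substituting gives 1 = 29·48 − 13·107, so 48⁻¹ ≡ 29 (mod 107).
Since f is injective, we compute f⁻¹(60): solve 48x + 68 ≡ 60 (mod 107), i.e. 48x ≡ 99 (mod 107).
Multiplying by 48⁻¹ = 29 gives x ≡ 29·99 = 2871 = 26·107 + 89 ≡ 89 (mod 107).
Check: f(89) = 48·89 + 68 = 4340 = 40·107 + 60 ≡ 60 (mod 107).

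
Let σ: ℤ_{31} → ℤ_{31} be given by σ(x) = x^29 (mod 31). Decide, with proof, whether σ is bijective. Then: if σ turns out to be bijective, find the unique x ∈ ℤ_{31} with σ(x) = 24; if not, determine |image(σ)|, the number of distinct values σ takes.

Since 31 is prime, the nonzero elements of ℤ_{31} form a cyclic group of order 30.
As gcd(29, 30) = 1, raising to the 29th power is a bijection on this group: if a^29 ≡ b^29 then (ab^{−1})^29 = 1, and the only element of order dividing gcd(29, 30) = 1 is 1, so a = b.
With σ(0) = 0 this makes σ injective on all of ℤ_{31}, hence bijective (finite equal-size domain and codomain). In particular σ is bijective.
Since σ is bijective, we find the preimage of 24. The inverse of x ↦ x^29 on (ℤ_{31})^× is x ↦ x^29, because 29·29 = 841 = 28·30 + 1 ≡ 1 (mod 30) and x^{30} = 1 for x ≠ 0 (Fermat). So σ⁻¹(24) = 24^29 mod 31.
Repeated squaring mod 31: 24^1 ≡ 24, 24^2 ≡ 24² = 576 ≡ 18, 24^4 ≡ 18² = 324 ≡ 14, 24^8 ≡ 14² = 196 ≡ 10, 24^16 ≡ 10² = 100 ≡ 7. Since 29 = 16 + 8 + 4 + 1, 24^29 ≡ 7·10·14·24: 7·10 = 70 ≡ 8, then 8·14 = 112 ≡ 19, then 19·24 = 456 ≡ 22. So 24^29 ≡ 22 (mod 31).
Hence σ⁻¹(24) = 22.

22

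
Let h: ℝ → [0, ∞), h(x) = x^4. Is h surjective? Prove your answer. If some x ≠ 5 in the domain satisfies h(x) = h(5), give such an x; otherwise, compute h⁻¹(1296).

For any y ∈ [0, ∞), x = y^{1/4} ∈ ℝ satisfies x^4 = y, so h is surjective.
For the follow-up, such an x exists: taking x = −5 ∈ ℝ gives h(−5) = 625 = h(5) with −5 ≠ 5.

-5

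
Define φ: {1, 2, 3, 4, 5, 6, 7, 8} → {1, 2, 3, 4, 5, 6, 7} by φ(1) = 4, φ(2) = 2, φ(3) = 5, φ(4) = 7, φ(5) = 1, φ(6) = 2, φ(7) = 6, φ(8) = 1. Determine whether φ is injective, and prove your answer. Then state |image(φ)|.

6

φ(2) = 2 = φ(6) with 2 ≠ 6, so φ is not injective.
The image of φ is {1, 2, 4, 5, 6, 7}, which has 6 elements.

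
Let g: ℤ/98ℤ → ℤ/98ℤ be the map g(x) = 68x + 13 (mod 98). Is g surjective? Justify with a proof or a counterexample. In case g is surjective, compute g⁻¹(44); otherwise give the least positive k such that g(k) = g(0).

49

Since gcd(68, 98) = 2, we have 68x ≡ 0 (mod 2) for all x, so g(x) ≡ 1 (mod 2).
But 0 ≢ 1 (mod 2), so 0 ∈ ℤ/98ℤ has no preimage. Thus g is not surjective.
Since g is not surjective, we find the least positive k with g(k) = g(0): this means 68k ≡ 0 (mod 98), i.e. 98 ∣ 68k. Since gcd(68, 98) = 2, dividing through by 2 this holds exactly when 49 ∣ 34k, and as gcd(34, 49) = 1, exactly when 49 ∣ k.
The smallest positive such k is 49.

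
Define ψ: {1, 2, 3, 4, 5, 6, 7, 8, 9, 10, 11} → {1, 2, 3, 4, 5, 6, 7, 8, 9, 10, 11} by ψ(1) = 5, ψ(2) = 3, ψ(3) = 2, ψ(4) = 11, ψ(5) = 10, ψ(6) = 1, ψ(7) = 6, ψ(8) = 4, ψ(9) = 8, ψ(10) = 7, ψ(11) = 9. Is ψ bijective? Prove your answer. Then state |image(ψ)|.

11

The values 5, 3, 2, 11, 10, 1, 6, 4, 8, 7, 9 are a permutation of {1, 2, 3, 4, 5, 6, 7, 8, 9, 10, 11}: each element appears exactly once.
So ψ is injective and surjective, hence bijective.
The image of ψ is {1, 2, 3, 4, 5, 6, 7, 8, 9, 10, 11}, which has 11 elements.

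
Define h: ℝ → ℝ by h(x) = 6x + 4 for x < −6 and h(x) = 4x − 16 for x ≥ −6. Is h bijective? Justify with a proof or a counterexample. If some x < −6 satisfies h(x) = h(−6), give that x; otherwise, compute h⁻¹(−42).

Both pieces are strictly increasing (slopes 6 and 4), so each is injective on its own interval.
The left piece maps (−∞, −6) onto (−∞, −32); the right piece maps [−6, ∞) onto [−40, ∞).
These images overlap. In particular h(−6) = −40 (right piece), and solving 6x + 4 = −40 on the left piece gives x = −22/3 < −6.
So h(−22/3) = h(−6) with −22/3 ≠ −6, and h is not injective, hence not bijective. This x = −22/3 is the requested value below −6.

-22/3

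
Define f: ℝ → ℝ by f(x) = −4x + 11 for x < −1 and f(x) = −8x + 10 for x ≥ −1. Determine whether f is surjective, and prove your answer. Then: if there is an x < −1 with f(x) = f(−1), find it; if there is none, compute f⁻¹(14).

Both pieces are strictly decreasing (slopes −4 and −8), so each is injective on its own interval.
The left piece maps (−∞, −1) onto (15, ∞); the right piece maps [−1, ∞) onto (−∞, 18].
The union (15, ∞) ∪ (−∞, 18] covers ℝ, so f is surjective.
For the follow-up: the images overlap, so an x < −1 with f(x) = f(−1) exists. f(−1) = 18; solving −4x + 11 = 18 for x < −1 gives x = (18 − 11)/(−4) = −7/4.

-7/4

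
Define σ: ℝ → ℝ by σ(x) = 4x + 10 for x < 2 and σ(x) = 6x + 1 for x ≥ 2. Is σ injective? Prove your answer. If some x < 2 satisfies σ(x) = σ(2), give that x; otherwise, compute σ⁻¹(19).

Both pieces are strictly increasing (slopes 4 and 6), so each is injective on its own interval.
The left piece maps (−∞, 2) onto (−∞, 18); the right piece maps [2, ∞) onto [13, ∞).
These images overlap. In particular σ(2) = 13 (right piece), and solving 4x + 10 = 13 on the left piece gives x = 3/4 < 2.
So σ(3/4) = σ(2) with 3/4 ≠ 2, and σ is not injective. This x = 3/4 is the requested value below 2.

3/4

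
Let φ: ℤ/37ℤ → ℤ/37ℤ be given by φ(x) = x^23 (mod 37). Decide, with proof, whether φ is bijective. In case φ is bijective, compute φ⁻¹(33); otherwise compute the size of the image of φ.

16

Since 37 is prime, the nonzero elements of ℤ/37ℤ form a cyclic group of order 36.
As gcd(23, 36) = 1, raising to the 23rd power is a bijection on this group: if x_1^23 ≡ x_2^23 then (x_1x_2^{−1})^23 = 1, and the only element of order dividing gcd(23, 36) = 1 is 1, so x_1 = x_2.
With φ(0) = 0 this makes φ injective on all of ℤ/37ℤ, hence bijective (finite equal-size domain and codomain). In particular φ is bijective.
Since φ is bijective, we find the preimage of 33. The inverse of x ↦ x^23 on (ℤ/37ℤ)^× is x ↦ x^11, because 23·11 = 253 = 7·36 + 1 ≡ 1 (mod 36) and x^{36} = 1 for x ≠ 0 (Fermat). So φ⁻¹(33) = 33^11 mod 37.
Repeated squaring mod 37: 33^1 ≡ 33, 33^2 ≡ 33² = 1089 ≡ 16, 33^4 ≡ 16² = 256 ≡ 34, 33^8 ≡ 34² = 1156 ≡ 9. Since 11 = 8 + 2 + 1, 33^11 ≡ 9·16·33: 9·16 = 144 ≡ 33, then 33·33 = 1089 ≡ 16. So 33^11 ≡ 16 (mod 37).
Hence φ⁻¹(33) = 16.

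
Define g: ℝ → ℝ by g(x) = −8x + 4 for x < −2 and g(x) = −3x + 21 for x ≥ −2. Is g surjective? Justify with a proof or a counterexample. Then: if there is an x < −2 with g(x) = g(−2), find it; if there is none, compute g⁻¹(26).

-23/8

Both pieces are strictly decreasing (slopes −8 and −3), so each is injective on its own interval.
The left piece maps (−∞, −2) onto (20, ∞); the right piece maps [−2, ∞) onto (−∞, 27].
The union (20, ∞) ∪ (−∞, 27] covers ℝ, so g is surjective.
For the follow-up: the images overlap, so an x < −2 with g(x) = g(−2) exists. g(−2) = 27; solving −8x + 4 = 27 for x < −2 gives x = (27 − 4)/(−8) = −23/8.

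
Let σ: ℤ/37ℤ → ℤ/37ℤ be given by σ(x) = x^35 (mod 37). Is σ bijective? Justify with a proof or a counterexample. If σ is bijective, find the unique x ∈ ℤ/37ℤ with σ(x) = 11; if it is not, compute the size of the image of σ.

27

Since 37 is prime, the nonzero elements of ℤ/37ℤ form a cyclic group of order 36.
As gcd(35, 36) = 1, raising to the 35th power is a bijection on this group: if s^35 ≡ t^35 then (st^{−1})^35 = 1, and the only element of order dividing gcd(35, 36) = 1 is 1, so s = t.
With σ(0) = 0 this makes σ injective on all of ℤ/37ℤ, hence bijective (finite equal-size domain and codomain). In particular σ is bijective.
Since σ is bijective, we find the preimage of 11. The inverse of x ↦ x^35 on (ℤ/37ℤ)^× is x ↦ x^35, because 35·35 = 1225 = 34·36 + 1 ≡ 1 (mod 36) and x^{36} = 1 for x ≠ 0 (Fermat). So σ⁻¹(11) = 11^35 mod 37.
Repeated squaring mod 37: 11^1 ≡ 11, 11^2 ≡ 11² = 121 ≡ 10, 11^4 ≡ 10² = 100 ≡ 26, 11^8 ≡ 26² = 676 ≡ 10, 11^16 ≡ 10² = 100 ≡ 26, 11^32 ≡ 26² = 676 ≡ 10. Since 35 = 32 + 2 + 1, 11^35 ≡ 10·10·11: 10·10 = 100 ≡ 26, then 26·11 = 286 ≡ 27. So 11^35 ≡ 27 (mod 37).
Hence σ⁻¹(11) = 27.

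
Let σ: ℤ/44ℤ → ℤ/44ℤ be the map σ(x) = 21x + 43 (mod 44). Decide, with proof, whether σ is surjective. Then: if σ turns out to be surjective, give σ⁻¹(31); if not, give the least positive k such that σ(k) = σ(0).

Since gcd(21, 44) = 1, 21 is invertible modulo 44. Euclid's algorithm: 44 = 2·21 + 2, 21 = 10·2 + 1; back-substituting gives 1 = 21·21 − 10·44, so 21⁻¹ ≡ 21 (mod 44).
For any y ∈ ℤ/44ℤ, x = 21(y − 43) mod 44 satisfies σ(x) = 21·21(y − 43) + 43 ≡ y (since 21·21 ≡ 1 mod 44). So every y has a preimage.
Hence σ is surjective.
Since σ is surjective, we find σ⁻¹(31): we need 21x ≡ 31 − 43 ≡ 32 (mod 44). Using 21⁻¹ = 21: x ≡ 21·32 = 672 = 15·44 + 12, so x = 12.
Check: σ(12) = 21·12 + 43 = 295 = 6·44 + 31 ≡ 31 (mod 44).

12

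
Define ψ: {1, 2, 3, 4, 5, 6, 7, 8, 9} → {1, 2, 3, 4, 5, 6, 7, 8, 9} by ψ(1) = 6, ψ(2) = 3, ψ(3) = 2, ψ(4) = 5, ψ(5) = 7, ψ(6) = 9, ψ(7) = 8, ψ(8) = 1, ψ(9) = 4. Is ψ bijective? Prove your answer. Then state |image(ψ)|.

9

The values 6, 3, 2, 5, 7, 9, 8, 1, 4 are a permutation of {1, 2, 3, 4, 5, 6, 7, 8, 9}: each element appears exactly once.
So ψ is injective and surjective, hence bijective.
The image of ψ is {1, 2, 3, 4, 5, 6, 7, 8, 9}, which has 9 elements.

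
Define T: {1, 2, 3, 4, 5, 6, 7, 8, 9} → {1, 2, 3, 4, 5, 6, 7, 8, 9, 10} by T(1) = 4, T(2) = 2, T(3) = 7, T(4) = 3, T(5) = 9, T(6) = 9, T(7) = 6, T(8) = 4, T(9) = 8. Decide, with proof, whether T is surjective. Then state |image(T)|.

7

No element maps to 1, so T is not surjective.
The image of T is {2, 3, 4, 6, 7, 8, 9}, which has 7 elements.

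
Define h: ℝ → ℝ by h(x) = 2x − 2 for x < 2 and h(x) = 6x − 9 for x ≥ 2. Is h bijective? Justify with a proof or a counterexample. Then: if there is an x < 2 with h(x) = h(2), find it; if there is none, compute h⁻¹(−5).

Both pieces are strictly increasing (slopes 2 and 6), so each is injective on its own interval.
The left piece maps (−∞, 2) onto (−∞, 2); the right piece maps [2, ∞) onto [3, ∞).
The images leave a gap (2 has no preimage), so h is not surjective, hence not bijective.
Because the two images are disjoint, no x < 2 has h(x) = h(2), so we compute h⁻¹(−5): −5 lies in (−∞, 2), so solve 2x − 2 = −5: x = (−5 + 2)/2 = −3/2.

-3/2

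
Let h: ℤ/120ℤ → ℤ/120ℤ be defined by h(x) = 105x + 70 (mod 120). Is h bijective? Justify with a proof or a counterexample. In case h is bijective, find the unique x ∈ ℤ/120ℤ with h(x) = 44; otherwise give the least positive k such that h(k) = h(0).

8

We have gcd(105, 120) = 15 > 1. Taking a = 0 and b = 8: h(0) = 70 and h(8) = 105·8 + 70 = 910 ≡ 70 (mod 120).
So h(0) = h(8) while 0 ≠ 8, thus h is not injective, hence not bijective.
Since h is not bijective, we find the least positive k with h(k) = h(0): this means 105k ≡ 0 (mod 120), i.e. 120 ∣ 105k. Since gcd(105, 120) = 15, dividing through by 15 this holds exactly when 8 ∣ 7k, and as gcd(7, 8) = 1, exactly when 8 ∣ k.
The smallest positive such k is 8.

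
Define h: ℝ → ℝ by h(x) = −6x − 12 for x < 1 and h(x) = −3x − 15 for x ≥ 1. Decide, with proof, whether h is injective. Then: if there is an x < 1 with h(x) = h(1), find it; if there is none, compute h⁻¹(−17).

Both pieces are strictly decreasing (slopes −6 and −3), so each is injective on its own interval.
The left piece maps (−∞, 1) onto (−18, ∞); the right piece maps [1, ∞) onto (−∞, −18].
These images are disjoint, so no value is attained by both pieces. So h is injective.
Because the two images are disjoint, no x < 1 has h(x) = h(1), so we compute h⁻¹(−17): −17 lies in (−18, ∞), so solve −6x − 12 = −17: x = (−17 + 12)/(−6) = 5/6.

5/6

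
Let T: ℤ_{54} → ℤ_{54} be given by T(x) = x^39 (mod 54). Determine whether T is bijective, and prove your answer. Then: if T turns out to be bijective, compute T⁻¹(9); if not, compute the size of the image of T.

T(0) = 0^39 = 0.
T(6): Repeated squaring mod 54: 6^1 ≡ 6, 6^2 ≡ 6² = 36, 6^4 ≡ 36² = 1296 ≡ 0, 6^8 ≡ 0² = 0, 6^16 ≡ 0² = 0, 6^32 ≡ 0² = 0. Since 39 = 32 + 4 + 2 + 1, 6^39 ≡ 0·0·36·6: 0·0 = 0, then 0·36 = 0, then 0·6 = 0. So 6^39 ≡ 0 (mod 54).
So T(0) = T(6) = 0 while 0 ≠ 6, so T is not injective, hence not bijective.
Since T is not bijective, we determine |image(T)|. Computing x^39 mod 54 for each x (by repeated squaring, reducing mod 54 at every step), the values T(0), T(1), …, T(53) are: 0, 1, 8, 27, 10, 17, 0, 19, 26, 27, 28, 35, 0, 37, 44, 27, 46, 53, 0, 1, 8, 27, 10, 17, 0, 19, 26, 27, 28, 35, 0, 37, 44, 27, 46, 53, 0, 1, 8, 27, 10, 17, 0, 19, 26, 27, 28, 35, 0, 37, 44, 27, 46, 53.
The distinct values are {0, 1, 8, 10, 17, 19, 26, 27, 28, 35, 37, 44, 46, 53}; there are 14 of them.

14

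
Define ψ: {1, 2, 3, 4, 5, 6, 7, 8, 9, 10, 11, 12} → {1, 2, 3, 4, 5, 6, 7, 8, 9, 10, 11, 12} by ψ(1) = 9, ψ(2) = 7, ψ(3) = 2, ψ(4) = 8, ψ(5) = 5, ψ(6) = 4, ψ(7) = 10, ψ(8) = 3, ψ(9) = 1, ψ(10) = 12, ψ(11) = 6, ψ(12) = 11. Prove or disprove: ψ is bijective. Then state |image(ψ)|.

12

The values 9, 7, 2, 8, 5, 4, 10, 3, 1, 12, 6, 11 are a permutation of {1, 2, 3, 4, 5, 6, 7, 8, 9, 10, 11, 12}: each element appears exactly once.
So ψ is injective and surjective, hence bijective.
The image of ψ is {1, 2, 3, 4, 5, 6, 7, 8, 9, 10, 11, 12}, which has 12 elements.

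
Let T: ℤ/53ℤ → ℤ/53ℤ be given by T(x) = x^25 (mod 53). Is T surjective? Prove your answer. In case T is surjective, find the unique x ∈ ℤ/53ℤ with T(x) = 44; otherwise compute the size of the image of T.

47

Since 53 is prime, the nonzero elements of ℤ/53ℤ form a cyclic group of order 52.
As gcd(25, 52) = 1, raising to the 25th power is a bijection on this group: if u^25 ≡ v^25 then (uv^{−1})^25 = 1, and the only element of order dividing gcd(25, 52) = 1 is 1, so u = v.
With T(0) = 0 this makes T injective on all of ℤ/53ℤ, hence bijective (finite equal-size domain and codomain). In particular T is surjective.
Since T is surjective, we find the preimage of 44. The inverse of x ↦ x^25 on (ℤ/53ℤ)^× is x ↦ x^25, because 25·25 = 625 = 12·52 + 1 ≡ 1 (mod 52) and x^{52} = 1 for x ≠ 0 (Fermat). So T⁻¹(44) = 44^25 mod 53.
Repeated squaring mod 53: 44^1 ≡ 44, 44^2 ≡ 44² = 1936 ≡ 28, 44^4 ≡ 28² = 784 ≡ 42, 44^8 ≡ 42² = 1764 ≡ 15, 44^16 ≡ 15² = 225 ≡ 13. Since 25 = 16 + 8 + 1, 44^25 ≡ 13·15·44: 13·15 = 195 ≡ 36, then 36·44 = 1584 ≡ 47. So 44^25 ≡ 47 (mod 53).
Hence T⁻¹(44) = 47.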